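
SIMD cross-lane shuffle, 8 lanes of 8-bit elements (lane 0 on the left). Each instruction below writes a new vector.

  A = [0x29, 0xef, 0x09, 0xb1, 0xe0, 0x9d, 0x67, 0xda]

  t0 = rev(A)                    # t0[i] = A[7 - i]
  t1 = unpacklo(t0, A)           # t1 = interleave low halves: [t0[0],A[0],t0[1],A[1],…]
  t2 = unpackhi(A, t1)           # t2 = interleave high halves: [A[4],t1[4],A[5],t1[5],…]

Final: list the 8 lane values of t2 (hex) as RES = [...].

t0 = [0xda, 0x67, 0x9d, 0xe0, 0xb1, 0x09, 0xef, 0x29]
t1 = [0xda, 0x29, 0x67, 0xef, 0x9d, 0x09, 0xe0, 0xb1]
t2 = [0xe0, 0x9d, 0x9d, 0x09, 0x67, 0xe0, 0xda, 0xb1]

RES = [ 0xe0  0x9d  0x9d  0x09  0x67  0xe0  0xda  0xb1 ]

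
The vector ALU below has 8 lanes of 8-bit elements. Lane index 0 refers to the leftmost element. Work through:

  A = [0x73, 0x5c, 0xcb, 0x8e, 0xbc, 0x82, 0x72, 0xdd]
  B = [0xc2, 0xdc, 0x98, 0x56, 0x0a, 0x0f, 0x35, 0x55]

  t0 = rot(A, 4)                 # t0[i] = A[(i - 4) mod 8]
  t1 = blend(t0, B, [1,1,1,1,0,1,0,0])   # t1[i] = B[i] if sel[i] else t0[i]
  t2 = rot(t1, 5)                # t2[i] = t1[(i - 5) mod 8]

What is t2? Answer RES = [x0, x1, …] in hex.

→ t0 |bc|82|72|dd|73|5c|cb|8e|
→ t1 |c2|dc|98|56|73|0f|cb|8e|
→ t2 |56|73|0f|cb|8e|c2|dc|98|

RES = [ 0x56  0x73  0x0f  0xcb  0x8e  0xc2  0xdc  0x98 ]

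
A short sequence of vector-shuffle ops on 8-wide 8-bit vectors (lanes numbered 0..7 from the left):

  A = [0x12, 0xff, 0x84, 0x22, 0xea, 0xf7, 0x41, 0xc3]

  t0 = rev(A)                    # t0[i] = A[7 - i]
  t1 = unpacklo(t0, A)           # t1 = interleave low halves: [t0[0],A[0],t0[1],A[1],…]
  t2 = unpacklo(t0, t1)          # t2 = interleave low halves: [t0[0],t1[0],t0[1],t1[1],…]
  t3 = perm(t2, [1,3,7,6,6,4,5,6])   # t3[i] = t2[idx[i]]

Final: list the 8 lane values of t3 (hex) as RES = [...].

t0 = [0xc3, 0x41, 0xf7, 0xea, 0x22, 0x84, 0xff, 0x12]
t1 = [0xc3, 0x12, 0x41, 0xff, 0xf7, 0x84, 0xea, 0x22]
t2 = [0xc3, 0xc3, 0x41, 0x12, 0xf7, 0x41, 0xea, 0xff]
t3 = [0xc3, 0x12, 0xff, 0xea, 0xea, 0xf7, 0x41, 0xea]

RES = [ 0xc3  0x12  0xff  0xea  0xea  0xf7  0x41  0xea ]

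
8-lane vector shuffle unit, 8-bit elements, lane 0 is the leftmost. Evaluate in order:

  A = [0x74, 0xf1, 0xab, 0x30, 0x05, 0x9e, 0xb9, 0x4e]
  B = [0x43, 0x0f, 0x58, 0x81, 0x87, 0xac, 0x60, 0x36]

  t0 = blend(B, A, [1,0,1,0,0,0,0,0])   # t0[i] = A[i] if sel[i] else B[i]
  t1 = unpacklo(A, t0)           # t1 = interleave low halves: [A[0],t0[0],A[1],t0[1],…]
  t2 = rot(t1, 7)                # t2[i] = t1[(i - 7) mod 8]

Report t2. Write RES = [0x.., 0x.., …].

RES = [0x74, 0xf1, 0x0f, 0xab, 0xab, 0x30, 0x81, 0x74]

t0 = [0x74, 0x0f, 0xab, 0x81, 0x87, 0xac, 0x60, 0x36]
t1 = [0x74, 0x74, 0xf1, 0x0f, 0xab, 0xab, 0x30, 0x81]
t2 = [0x74, 0xf1, 0x0f, 0xab, 0xab, 0x30, 0x81, 0x74]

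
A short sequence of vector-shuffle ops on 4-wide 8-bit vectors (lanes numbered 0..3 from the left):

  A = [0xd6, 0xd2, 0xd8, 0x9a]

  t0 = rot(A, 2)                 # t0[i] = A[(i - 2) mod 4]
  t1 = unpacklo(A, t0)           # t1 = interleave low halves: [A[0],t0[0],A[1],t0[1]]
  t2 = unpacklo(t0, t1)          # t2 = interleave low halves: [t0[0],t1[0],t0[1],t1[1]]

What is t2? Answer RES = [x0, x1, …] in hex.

  t0: d8 9a d6 d2
  t1: d6 d8 d2 9a
  t2: d8 d6 9a d8

RES = [ 0xd8  0xd6  0x9a  0xd8 ]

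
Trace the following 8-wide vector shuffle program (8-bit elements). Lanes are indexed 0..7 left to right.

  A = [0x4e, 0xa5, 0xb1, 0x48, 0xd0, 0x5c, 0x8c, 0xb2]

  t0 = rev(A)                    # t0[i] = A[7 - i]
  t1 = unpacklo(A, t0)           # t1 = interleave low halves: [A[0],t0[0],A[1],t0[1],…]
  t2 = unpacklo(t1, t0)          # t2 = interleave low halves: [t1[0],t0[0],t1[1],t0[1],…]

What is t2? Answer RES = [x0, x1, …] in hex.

  t0: b2 8c 5c d0 48 b1 a5 4e
  t1: 4e b2 a5 8c b1 5c 48 d0
  t2: 4e b2 b2 8c a5 5c 8c d0

RES = [0x4e, 0xb2, 0xb2, 0x8c, 0xa5, 0x5c, 0x8c, 0xd0]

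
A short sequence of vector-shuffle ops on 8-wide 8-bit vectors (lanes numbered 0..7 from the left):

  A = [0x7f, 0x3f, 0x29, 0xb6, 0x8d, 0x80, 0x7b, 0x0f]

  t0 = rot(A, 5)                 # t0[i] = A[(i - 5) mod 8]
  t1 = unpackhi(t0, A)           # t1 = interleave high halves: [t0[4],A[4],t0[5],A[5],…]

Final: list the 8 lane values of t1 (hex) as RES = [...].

  t0: b6 8d 80 7b 0f 7f 3f 29
  t1: 0f 8d 7f 80 3f 7b 29 0f

RES = [0x0f, 0x8d, 0x7f, 0x80, 0x3f, 0x7b, 0x29, 0x0f]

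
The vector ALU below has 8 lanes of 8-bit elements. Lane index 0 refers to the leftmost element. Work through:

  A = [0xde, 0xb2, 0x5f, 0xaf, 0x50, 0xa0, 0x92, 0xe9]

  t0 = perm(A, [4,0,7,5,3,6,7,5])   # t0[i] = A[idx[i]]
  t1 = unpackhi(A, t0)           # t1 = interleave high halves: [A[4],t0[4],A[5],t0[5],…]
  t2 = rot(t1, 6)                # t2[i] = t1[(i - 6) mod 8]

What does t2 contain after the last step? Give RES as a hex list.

RES = [ 0xa0  0x92  0x92  0xe9  0xe9  0xa0  0x50  0xaf ]

→ t0 |50|de|e9|a0|af|92|e9|a0|
→ t1 |50|af|a0|92|92|e9|e9|a0|
→ t2 |a0|92|92|e9|e9|a0|50|af|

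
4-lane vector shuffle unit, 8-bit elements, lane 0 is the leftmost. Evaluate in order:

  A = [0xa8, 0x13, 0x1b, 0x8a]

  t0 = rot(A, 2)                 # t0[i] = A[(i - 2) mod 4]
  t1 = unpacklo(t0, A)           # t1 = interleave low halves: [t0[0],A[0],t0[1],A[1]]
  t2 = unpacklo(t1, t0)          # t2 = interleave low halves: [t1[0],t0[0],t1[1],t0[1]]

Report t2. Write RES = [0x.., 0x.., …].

  t0: 1b 8a a8 13
  t1: 1b a8 8a 13
  t2: 1b 1b a8 8a

RES = [ 0x1b  0x1b  0xa8  0x8a ]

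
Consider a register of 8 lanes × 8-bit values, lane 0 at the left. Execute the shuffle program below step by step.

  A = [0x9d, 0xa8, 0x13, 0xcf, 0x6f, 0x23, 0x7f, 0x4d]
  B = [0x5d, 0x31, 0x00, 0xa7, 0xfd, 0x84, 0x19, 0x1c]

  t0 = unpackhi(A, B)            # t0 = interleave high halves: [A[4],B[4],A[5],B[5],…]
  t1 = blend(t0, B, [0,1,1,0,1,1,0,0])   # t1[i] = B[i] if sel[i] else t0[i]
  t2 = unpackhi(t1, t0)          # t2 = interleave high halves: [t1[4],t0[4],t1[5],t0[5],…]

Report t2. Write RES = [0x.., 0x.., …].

  t0: 6f fd 23 84 7f 19 4d 1c
  t1: 6f 31 00 84 fd 84 4d 1c
  t2: fd 7f 84 19 4d 4d 1c 1c

RES = [ 0xfd  0x7f  0x84  0x19  0x4d  0x4d  0x1c  0x1c ]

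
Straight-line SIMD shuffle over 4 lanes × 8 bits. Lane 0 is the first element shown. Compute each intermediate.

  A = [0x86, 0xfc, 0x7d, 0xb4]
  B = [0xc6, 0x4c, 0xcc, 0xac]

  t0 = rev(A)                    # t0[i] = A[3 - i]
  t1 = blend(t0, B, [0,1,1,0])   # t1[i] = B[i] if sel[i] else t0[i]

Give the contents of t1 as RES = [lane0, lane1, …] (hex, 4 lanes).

→ t0 |b4|7d|fc|86|
→ t1 |b4|4c|cc|86|

RES = [0xb4, 0x4c, 0xcc, 0x86]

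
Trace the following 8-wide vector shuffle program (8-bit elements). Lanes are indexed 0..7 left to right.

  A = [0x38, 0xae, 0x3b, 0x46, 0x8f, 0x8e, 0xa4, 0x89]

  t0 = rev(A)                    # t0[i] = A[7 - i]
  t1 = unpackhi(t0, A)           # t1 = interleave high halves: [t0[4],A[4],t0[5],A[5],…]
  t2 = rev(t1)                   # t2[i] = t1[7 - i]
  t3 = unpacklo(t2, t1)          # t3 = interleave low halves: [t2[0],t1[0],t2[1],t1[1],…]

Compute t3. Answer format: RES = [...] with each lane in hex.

  t0: 89 a4 8e 8f 46 3b ae 38
  t1: 46 8f 3b 8e ae a4 38 89
  t2: 89 38 a4 ae 8e 3b 8f 46
  t3: 89 46 38 8f a4 3b ae 8e

RES = [ 0x89  0x46  0x38  0x8f  0xa4  0x3b  0xae  0x8e ]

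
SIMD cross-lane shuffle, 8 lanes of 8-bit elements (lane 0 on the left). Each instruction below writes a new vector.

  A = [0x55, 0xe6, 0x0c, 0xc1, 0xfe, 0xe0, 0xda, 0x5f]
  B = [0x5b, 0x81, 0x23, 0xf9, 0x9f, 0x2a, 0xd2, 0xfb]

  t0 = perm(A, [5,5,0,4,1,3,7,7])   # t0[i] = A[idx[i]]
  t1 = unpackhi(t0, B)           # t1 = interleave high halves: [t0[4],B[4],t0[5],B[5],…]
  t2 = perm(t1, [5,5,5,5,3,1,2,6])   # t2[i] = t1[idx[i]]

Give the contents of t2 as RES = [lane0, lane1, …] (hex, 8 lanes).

RES = [0xd2, 0xd2, 0xd2, 0xd2, 0x2a, 0x9f, 0xc1, 0x5f]

t0 = [0xe0, 0xe0, 0x55, 0xfe, 0xe6, 0xc1, 0x5f, 0x5f]
t1 = [0xe6, 0x9f, 0xc1, 0x2a, 0x5f, 0xd2, 0x5f, 0xfb]
t2 = [0xd2, 0xd2, 0xd2, 0xd2, 0x2a, 0x9f, 0xc1, 0x5f]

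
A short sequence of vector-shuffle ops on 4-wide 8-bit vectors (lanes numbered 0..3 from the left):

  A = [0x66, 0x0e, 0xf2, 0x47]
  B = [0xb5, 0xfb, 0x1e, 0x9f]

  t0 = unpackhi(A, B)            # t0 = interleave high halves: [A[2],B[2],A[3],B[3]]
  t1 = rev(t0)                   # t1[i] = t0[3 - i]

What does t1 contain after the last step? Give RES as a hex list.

RES = [ 0x9f  0x47  0x1e  0xf2 ]

  t0: f2 1e 47 9f
  t1: 9f 47 1e f2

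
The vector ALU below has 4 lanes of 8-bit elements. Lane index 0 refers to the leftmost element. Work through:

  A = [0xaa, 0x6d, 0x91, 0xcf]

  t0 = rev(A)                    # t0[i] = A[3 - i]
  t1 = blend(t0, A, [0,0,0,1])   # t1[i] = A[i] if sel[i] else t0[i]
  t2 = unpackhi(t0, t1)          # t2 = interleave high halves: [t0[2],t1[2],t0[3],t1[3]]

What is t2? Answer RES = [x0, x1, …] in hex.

RES = [0x6d, 0x6d, 0xaa, 0xcf]

t0 = [0xcf, 0x91, 0x6d, 0xaa]
t1 = [0xcf, 0x91, 0x6d, 0xcf]
t2 = [0x6d, 0x6d, 0xaa, 0xcf]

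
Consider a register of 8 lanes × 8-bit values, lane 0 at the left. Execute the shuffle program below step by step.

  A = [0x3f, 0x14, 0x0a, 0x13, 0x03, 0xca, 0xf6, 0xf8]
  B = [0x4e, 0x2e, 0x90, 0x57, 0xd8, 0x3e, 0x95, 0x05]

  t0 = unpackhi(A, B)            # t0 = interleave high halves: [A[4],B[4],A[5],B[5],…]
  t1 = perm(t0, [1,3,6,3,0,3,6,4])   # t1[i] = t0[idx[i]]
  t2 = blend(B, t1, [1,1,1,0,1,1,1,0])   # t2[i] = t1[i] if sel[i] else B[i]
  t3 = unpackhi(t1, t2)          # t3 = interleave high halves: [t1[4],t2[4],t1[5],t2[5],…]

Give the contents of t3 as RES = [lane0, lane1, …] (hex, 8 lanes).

RES = [ 0x03  0x03  0x3e  0x3e  0xf8  0xf8  0xf6  0x05 ]

t0 = [0x03, 0xd8, 0xca, 0x3e, 0xf6, 0x95, 0xf8, 0x05]
t1 = [0xd8, 0x3e, 0xf8, 0x3e, 0x03, 0x3e, 0xf8, 0xf6]
t2 = [0xd8, 0x3e, 0xf8, 0x57, 0x03, 0x3e, 0xf8, 0x05]
t3 = [0x03, 0x03, 0x3e, 0x3e, 0xf8, 0xf8, 0xf6, 0x05]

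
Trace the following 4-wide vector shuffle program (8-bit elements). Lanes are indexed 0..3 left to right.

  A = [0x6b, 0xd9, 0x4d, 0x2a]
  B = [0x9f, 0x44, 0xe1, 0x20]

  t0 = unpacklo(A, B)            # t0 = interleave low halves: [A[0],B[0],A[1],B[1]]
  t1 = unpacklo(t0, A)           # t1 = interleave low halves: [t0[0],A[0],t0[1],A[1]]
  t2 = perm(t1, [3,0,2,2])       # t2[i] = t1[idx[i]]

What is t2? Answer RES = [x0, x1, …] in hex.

t0 = [0x6b, 0x9f, 0xd9, 0x44]
t1 = [0x6b, 0x6b, 0x9f, 0xd9]
t2 = [0xd9, 0x6b, 0x9f, 0x9f]

RES = [0xd9, 0x6b, 0x9f, 0x9f]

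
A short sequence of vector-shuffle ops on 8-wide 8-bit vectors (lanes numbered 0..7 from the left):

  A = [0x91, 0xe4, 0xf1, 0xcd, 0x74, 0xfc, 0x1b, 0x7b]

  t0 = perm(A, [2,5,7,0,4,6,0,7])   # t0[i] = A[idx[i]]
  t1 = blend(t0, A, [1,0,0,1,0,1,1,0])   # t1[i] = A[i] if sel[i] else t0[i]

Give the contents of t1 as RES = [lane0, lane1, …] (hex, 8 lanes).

  t0: f1 fc 7b 91 74 1b 91 7b
  t1: 91 fc 7b cd 74 fc 1b 7b

RES = [ 0x91  0xfc  0x7b  0xcd  0x74  0xfc  0x1b  0x7b ]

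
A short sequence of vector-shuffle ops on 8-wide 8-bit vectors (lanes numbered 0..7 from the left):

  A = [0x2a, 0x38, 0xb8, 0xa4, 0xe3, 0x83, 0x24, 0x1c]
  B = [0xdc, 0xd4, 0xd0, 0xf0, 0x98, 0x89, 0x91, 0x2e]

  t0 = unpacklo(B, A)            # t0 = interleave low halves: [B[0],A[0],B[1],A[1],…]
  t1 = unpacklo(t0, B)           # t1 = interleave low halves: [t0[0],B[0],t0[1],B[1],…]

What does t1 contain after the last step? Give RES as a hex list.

RES = [ 0xdc  0xdc  0x2a  0xd4  0xd4  0xd0  0x38  0xf0 ]

  t0: dc 2a d4 38 d0 b8 f0 a4
  t1: dc dc 2a d4 d4 d0 38 f0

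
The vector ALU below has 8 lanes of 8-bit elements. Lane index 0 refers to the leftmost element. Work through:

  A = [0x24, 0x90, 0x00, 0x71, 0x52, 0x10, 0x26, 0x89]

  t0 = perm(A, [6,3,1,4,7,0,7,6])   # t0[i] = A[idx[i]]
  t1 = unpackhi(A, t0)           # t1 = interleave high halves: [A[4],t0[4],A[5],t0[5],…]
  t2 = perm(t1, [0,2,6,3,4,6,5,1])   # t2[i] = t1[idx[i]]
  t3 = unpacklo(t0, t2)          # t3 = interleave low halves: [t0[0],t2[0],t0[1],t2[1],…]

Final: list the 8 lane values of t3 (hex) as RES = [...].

RES = [ 0x26  0x52  0x71  0x10  0x90  0x89  0x52  0x24 ]

→ t0 |26|71|90|52|89|24|89|26|
→ t1 |52|89|10|24|26|89|89|26|
→ t2 |52|10|89|24|26|89|89|89|
→ t3 |26|52|71|10|90|89|52|24|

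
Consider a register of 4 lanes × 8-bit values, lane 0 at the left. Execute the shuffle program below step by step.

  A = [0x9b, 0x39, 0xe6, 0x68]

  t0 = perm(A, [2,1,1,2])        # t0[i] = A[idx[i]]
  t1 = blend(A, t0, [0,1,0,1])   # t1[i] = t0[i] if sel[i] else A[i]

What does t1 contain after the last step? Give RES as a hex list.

RES = [0x9b, 0x39, 0xe6, 0xe6]

t0 = [0xe6, 0x39, 0x39, 0xe6]
t1 = [0x9b, 0x39, 0xe6, 0xe6]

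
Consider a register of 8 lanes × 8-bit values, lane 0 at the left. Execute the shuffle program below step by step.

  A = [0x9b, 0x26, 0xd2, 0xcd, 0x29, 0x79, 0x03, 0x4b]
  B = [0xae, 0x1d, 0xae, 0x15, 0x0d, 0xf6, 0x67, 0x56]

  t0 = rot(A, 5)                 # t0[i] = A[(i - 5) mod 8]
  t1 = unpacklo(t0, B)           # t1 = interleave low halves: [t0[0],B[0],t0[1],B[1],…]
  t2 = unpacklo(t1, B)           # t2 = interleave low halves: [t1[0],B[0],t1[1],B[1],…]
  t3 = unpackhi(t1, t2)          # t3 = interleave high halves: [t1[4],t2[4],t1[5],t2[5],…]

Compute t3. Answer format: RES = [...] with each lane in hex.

→ t0 |cd|29|79|03|4b|9b|26|d2|
→ t1 |cd|ae|29|1d|79|ae|03|15|
→ t2 |cd|ae|ae|1d|29|ae|1d|15|
→ t3 |79|29|ae|ae|03|1d|15|15|

RES = [0x79, 0x29, 0xae, 0xae, 0x03, 0x1d, 0x15, 0x15]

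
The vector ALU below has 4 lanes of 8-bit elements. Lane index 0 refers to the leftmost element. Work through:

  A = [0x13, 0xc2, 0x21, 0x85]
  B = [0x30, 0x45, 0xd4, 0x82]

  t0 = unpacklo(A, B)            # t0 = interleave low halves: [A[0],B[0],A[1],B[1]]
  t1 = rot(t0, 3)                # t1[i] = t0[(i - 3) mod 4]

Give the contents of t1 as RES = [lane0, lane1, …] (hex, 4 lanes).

RES = [0x30, 0xc2, 0x45, 0x13]

→ t0 |13|30|c2|45|
→ t1 |30|c2|45|13|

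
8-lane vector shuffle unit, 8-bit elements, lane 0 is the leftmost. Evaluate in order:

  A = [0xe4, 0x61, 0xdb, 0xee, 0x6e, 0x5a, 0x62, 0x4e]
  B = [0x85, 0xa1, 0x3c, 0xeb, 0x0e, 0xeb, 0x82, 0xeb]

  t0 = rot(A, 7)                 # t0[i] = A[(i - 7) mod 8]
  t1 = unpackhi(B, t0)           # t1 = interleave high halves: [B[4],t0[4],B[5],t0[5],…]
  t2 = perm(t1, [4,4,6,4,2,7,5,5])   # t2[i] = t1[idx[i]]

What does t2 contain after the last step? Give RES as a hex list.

→ t0 |61|db|ee|6e|5a|62|4e|e4|
→ t1 |0e|5a|eb|62|82|4e|eb|e4|
→ t2 |82|82|eb|82|eb|e4|4e|4e|

RES = [ 0x82  0x82  0xeb  0x82  0xeb  0xe4  0x4e  0x4e ]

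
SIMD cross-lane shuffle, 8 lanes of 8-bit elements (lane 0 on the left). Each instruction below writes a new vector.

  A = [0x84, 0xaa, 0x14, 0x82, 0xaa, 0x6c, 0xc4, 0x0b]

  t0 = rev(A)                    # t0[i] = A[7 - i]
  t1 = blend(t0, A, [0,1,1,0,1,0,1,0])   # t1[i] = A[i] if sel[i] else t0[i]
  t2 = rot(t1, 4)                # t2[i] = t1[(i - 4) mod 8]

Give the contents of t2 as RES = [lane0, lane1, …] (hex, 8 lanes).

  t0: 0b c4 6c aa 82 14 aa 84
  t1: 0b aa 14 aa aa 14 c4 84
  t2: aa 14 c4 84 0b aa 14 aa

RES = [0xaa, 0x14, 0xc4, 0x84, 0x0b, 0xaa, 0x14, 0xaa]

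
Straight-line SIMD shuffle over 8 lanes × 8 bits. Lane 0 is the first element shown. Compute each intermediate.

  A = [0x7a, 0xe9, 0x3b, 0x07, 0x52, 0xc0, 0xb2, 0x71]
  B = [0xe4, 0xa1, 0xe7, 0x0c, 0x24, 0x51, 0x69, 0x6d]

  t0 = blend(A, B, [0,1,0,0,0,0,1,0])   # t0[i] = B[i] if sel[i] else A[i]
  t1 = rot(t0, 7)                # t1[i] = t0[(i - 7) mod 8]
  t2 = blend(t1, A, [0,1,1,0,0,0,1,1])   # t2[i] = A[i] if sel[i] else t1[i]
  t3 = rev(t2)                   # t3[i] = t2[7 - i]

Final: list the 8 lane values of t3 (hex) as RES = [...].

RES = [0x71, 0xb2, 0x69, 0xc0, 0x52, 0x3b, 0xe9, 0xa1]

t0 = [0x7a, 0xa1, 0x3b, 0x07, 0x52, 0xc0, 0x69, 0x71]
t1 = [0xa1, 0x3b, 0x07, 0x52, 0xc0, 0x69, 0x71, 0x7a]
t2 = [0xa1, 0xe9, 0x3b, 0x52, 0xc0, 0x69, 0xb2, 0x71]
t3 = [0x71, 0xb2, 0x69, 0xc0, 0x52, 0x3b, 0xe9, 0xa1]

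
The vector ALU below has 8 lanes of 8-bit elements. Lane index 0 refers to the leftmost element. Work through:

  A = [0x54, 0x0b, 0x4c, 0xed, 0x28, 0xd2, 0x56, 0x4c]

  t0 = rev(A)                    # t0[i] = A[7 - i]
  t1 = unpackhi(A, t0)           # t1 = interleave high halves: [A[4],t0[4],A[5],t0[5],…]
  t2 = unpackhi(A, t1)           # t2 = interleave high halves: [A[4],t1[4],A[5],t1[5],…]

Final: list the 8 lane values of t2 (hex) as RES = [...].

RES = [0x28, 0x56, 0xd2, 0x0b, 0x56, 0x4c, 0x4c, 0x54]

t0 = [0x4c, 0x56, 0xd2, 0x28, 0xed, 0x4c, 0x0b, 0x54]
t1 = [0x28, 0xed, 0xd2, 0x4c, 0x56, 0x0b, 0x4c, 0x54]
t2 = [0x28, 0x56, 0xd2, 0x0b, 0x56, 0x4c, 0x4c, 0x54]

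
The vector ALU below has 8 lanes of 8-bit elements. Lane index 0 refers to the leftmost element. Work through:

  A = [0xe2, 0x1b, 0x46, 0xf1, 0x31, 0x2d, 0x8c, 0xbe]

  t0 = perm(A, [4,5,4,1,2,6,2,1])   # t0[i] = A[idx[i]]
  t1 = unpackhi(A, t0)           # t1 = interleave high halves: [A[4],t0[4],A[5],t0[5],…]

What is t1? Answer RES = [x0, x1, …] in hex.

t0 = [0x31, 0x2d, 0x31, 0x1b, 0x46, 0x8c, 0x46, 0x1b]
t1 = [0x31, 0x46, 0x2d, 0x8c, 0x8c, 0x46, 0xbe, 0x1b]

RES = [0x31, 0x46, 0x2d, 0x8c, 0x8c, 0x46, 0xbe, 0x1b]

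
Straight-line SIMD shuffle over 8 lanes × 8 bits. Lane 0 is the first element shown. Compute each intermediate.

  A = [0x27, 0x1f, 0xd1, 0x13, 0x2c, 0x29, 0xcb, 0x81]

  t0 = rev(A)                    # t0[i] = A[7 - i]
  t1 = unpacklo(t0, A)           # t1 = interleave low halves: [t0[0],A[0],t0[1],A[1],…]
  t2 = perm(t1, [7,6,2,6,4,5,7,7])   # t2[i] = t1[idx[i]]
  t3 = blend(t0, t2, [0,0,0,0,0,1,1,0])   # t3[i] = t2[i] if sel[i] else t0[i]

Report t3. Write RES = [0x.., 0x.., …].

t0 = [0x81, 0xcb, 0x29, 0x2c, 0x13, 0xd1, 0x1f, 0x27]
t1 = [0x81, 0x27, 0xcb, 0x1f, 0x29, 0xd1, 0x2c, 0x13]
t2 = [0x13, 0x2c, 0xcb, 0x2c, 0x29, 0xd1, 0x13, 0x13]
t3 = [0x81, 0xcb, 0x29, 0x2c, 0x13, 0xd1, 0x13, 0x27]

RES = [0x81, 0xcb, 0x29, 0x2c, 0x13, 0xd1, 0x13, 0x27]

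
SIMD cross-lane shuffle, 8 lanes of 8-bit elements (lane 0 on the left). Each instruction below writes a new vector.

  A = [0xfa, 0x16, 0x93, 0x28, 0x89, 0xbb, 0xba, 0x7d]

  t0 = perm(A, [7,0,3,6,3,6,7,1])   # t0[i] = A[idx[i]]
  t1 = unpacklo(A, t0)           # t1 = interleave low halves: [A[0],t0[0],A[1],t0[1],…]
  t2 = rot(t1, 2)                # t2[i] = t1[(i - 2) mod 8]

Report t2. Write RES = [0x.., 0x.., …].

  t0: 7d fa 28 ba 28 ba 7d 16
  t1: fa 7d 16 fa 93 28 28 ba
  t2: 28 ba fa 7d 16 fa 93 28

RES = [0x28, 0xba, 0xfa, 0x7d, 0x16, 0xfa, 0x93, 0x28]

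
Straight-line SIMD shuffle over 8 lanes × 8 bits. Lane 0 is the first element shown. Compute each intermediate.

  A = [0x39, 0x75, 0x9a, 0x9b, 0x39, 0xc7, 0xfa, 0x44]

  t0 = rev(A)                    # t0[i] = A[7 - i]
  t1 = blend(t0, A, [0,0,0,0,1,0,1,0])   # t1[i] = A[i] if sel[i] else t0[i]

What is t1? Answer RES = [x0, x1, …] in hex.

→ t0 |44|fa|c7|39|9b|9a|75|39|
→ t1 |44|fa|c7|39|39|9a|fa|39|

RES = [ 0x44  0xfa  0xc7  0x39  0x39  0x9a  0xfa  0x39 ]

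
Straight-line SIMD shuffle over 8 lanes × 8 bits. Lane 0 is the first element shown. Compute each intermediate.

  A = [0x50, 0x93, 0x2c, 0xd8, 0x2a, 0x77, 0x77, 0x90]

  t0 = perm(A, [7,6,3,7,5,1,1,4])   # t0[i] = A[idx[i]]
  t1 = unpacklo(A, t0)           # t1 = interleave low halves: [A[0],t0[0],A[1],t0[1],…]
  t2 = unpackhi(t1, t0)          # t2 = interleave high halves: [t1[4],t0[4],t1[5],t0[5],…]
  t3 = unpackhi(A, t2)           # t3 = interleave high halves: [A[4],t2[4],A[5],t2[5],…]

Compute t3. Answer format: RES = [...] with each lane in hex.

  t0: 90 77 d8 90 77 93 93 2a
  t1: 50 90 93 77 2c d8 d8 90
  t2: 2c 77 d8 93 d8 93 90 2a
  t3: 2a d8 77 93 77 90 90 2a

RES = [ 0x2a  0xd8  0x77  0x93  0x77  0x90  0x90  0x2a ]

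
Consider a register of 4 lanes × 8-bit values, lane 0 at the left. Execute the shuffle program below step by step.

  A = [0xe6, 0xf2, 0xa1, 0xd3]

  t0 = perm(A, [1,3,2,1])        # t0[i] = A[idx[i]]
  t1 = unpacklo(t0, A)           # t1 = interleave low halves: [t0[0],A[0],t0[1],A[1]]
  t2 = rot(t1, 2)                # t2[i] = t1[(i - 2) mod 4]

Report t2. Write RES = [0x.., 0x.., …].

t0 = [0xf2, 0xd3, 0xa1, 0xf2]
t1 = [0xf2, 0xe6, 0xd3, 0xf2]
t2 = [0xd3, 0xf2, 0xf2, 0xe6]

RES = [ 0xd3  0xf2  0xf2  0xe6 ]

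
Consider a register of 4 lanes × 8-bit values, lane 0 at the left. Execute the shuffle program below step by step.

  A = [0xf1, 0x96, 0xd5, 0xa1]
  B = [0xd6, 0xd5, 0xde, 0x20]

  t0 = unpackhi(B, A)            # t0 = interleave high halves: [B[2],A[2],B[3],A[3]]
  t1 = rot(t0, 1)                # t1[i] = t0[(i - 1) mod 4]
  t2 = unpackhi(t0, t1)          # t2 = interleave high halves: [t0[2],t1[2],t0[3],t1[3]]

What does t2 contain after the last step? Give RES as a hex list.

RES = [ 0x20  0xd5  0xa1  0x20 ]

t0 = [0xde, 0xd5, 0x20, 0xa1]
t1 = [0xa1, 0xde, 0xd5, 0x20]
t2 = [0x20, 0xd5, 0xa1, 0x20]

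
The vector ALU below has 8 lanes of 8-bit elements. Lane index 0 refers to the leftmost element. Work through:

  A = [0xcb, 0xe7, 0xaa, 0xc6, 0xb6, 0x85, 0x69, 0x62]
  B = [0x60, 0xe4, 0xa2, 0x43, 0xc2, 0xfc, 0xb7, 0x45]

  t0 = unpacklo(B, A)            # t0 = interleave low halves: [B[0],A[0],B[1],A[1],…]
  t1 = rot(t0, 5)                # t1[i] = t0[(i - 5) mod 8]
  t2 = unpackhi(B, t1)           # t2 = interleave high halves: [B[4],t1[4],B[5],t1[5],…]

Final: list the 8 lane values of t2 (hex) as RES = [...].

t0 = [0x60, 0xcb, 0xe4, 0xe7, 0xa2, 0xaa, 0x43, 0xc6]
t1 = [0xe7, 0xa2, 0xaa, 0x43, 0xc6, 0x60, 0xcb, 0xe4]
t2 = [0xc2, 0xc6, 0xfc, 0x60, 0xb7, 0xcb, 0x45, 0xe4]

RES = [ 0xc2  0xc6  0xfc  0x60  0xb7  0xcb  0x45  0xe4 ]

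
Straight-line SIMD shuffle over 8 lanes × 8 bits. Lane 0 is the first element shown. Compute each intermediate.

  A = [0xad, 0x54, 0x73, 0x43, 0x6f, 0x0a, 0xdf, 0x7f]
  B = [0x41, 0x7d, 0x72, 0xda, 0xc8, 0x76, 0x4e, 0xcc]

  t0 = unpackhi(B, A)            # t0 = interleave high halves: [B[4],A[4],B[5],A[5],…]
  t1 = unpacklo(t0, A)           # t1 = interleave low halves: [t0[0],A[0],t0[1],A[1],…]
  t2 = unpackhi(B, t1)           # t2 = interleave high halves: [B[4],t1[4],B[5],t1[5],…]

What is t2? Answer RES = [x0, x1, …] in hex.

RES = [ 0xc8  0x76  0x76  0x73  0x4e  0x0a  0xcc  0x43 ]

→ t0 |c8|6f|76|0a|4e|df|cc|7f|
→ t1 |c8|ad|6f|54|76|73|0a|43|
→ t2 |c8|76|76|73|4e|0a|cc|43|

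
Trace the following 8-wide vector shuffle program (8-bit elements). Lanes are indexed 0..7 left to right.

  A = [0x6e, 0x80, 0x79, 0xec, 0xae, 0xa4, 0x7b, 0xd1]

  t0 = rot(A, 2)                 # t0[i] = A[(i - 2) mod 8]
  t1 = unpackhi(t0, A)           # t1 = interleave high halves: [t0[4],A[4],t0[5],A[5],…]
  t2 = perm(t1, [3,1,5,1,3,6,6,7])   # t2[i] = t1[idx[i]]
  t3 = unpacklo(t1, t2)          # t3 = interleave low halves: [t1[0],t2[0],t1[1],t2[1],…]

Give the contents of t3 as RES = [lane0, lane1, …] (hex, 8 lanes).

→ t0 |7b|d1|6e|80|79|ec|ae|a4|
→ t1 |79|ae|ec|a4|ae|7b|a4|d1|
→ t2 |a4|ae|7b|ae|a4|a4|a4|d1|
→ t3 |79|a4|ae|ae|ec|7b|a4|ae|

RES = [0x79, 0xa4, 0xae, 0xae, 0xec, 0x7b, 0xa4, 0xae]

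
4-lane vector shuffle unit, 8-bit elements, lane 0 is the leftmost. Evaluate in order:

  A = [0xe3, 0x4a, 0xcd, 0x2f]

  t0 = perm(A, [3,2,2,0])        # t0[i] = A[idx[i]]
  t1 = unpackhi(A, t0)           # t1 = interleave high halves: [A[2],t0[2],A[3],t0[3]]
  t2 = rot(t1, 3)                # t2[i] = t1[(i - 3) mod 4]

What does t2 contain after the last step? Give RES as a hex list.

t0 = [0x2f, 0xcd, 0xcd, 0xe3]
t1 = [0xcd, 0xcd, 0x2f, 0xe3]
t2 = [0xcd, 0x2f, 0xe3, 0xcd]

RES = [0xcd, 0x2f, 0xe3, 0xcd]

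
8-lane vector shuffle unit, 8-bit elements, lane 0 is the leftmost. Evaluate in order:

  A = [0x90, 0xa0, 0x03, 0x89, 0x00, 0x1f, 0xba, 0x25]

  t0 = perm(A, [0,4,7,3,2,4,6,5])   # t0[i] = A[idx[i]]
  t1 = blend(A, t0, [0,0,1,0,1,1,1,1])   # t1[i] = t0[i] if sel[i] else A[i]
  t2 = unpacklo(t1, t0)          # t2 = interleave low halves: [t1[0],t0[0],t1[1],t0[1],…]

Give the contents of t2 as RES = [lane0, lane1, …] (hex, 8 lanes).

→ t0 |90|00|25|89|03|00|ba|1f|
→ t1 |90|a0|25|89|03|00|ba|1f|
→ t2 |90|90|a0|00|25|25|89|89|

RES = [0x90, 0x90, 0xa0, 0x00, 0x25, 0x25, 0x89, 0x89]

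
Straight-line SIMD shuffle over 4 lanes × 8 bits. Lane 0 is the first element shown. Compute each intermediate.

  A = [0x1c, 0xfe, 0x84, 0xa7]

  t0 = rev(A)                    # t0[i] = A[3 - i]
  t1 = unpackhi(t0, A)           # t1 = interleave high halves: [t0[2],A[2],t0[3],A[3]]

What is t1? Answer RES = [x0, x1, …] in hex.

RES = [0xfe, 0x84, 0x1c, 0xa7]

  t0: a7 84 fe 1c
  t1: fe 84 1c a7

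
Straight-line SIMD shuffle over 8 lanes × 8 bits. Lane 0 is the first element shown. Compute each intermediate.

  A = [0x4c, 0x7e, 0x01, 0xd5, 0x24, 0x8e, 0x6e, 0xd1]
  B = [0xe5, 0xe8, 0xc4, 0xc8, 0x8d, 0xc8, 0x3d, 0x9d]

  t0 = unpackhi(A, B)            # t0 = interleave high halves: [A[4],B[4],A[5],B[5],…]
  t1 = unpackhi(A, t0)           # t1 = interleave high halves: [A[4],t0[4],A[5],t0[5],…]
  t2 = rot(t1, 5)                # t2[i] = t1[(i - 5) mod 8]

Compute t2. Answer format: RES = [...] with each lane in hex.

RES = [0x3d, 0x6e, 0xd1, 0xd1, 0x9d, 0x24, 0x6e, 0x8e]

→ t0 |24|8d|8e|c8|6e|3d|d1|9d|
→ t1 |24|6e|8e|3d|6e|d1|d1|9d|
→ t2 |3d|6e|d1|d1|9d|24|6e|8e|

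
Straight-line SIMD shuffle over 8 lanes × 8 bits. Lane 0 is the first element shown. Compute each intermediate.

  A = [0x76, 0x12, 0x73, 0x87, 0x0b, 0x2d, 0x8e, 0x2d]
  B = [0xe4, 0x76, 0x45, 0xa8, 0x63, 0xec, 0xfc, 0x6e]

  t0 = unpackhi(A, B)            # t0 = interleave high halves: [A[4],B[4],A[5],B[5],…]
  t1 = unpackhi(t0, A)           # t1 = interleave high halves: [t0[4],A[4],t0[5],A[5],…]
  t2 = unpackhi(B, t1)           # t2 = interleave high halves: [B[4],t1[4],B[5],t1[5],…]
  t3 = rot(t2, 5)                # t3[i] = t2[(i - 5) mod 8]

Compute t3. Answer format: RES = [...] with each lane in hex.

t0 = [0x0b, 0x63, 0x2d, 0xec, 0x8e, 0xfc, 0x2d, 0x6e]
t1 = [0x8e, 0x0b, 0xfc, 0x2d, 0x2d, 0x8e, 0x6e, 0x2d]
t2 = [0x63, 0x2d, 0xec, 0x8e, 0xfc, 0x6e, 0x6e, 0x2d]
t3 = [0x8e, 0xfc, 0x6e, 0x6e, 0x2d, 0x63, 0x2d, 0xec]

RES = [0x8e, 0xfc, 0x6e, 0x6e, 0x2d, 0x63, 0x2d, 0xec]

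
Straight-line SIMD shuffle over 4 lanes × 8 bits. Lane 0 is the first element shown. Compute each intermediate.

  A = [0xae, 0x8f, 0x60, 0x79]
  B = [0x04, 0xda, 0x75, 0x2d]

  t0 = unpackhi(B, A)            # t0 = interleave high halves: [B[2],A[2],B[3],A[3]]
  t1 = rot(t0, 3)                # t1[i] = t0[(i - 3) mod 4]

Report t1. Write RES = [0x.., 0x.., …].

→ t0 |75|60|2d|79|
→ t1 |60|2d|79|75|

RES = [ 0x60  0x2d  0x79  0x75 ]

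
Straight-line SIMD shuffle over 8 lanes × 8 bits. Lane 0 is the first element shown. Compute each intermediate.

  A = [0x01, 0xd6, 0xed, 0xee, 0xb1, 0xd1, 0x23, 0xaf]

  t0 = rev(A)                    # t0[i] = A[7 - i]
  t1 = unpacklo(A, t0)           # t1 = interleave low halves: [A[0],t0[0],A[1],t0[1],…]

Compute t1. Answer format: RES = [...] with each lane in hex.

RES = [ 0x01  0xaf  0xd6  0x23  0xed  0xd1  0xee  0xb1 ]

t0 = [0xaf, 0x23, 0xd1, 0xb1, 0xee, 0xed, 0xd6, 0x01]
t1 = [0x01, 0xaf, 0xd6, 0x23, 0xed, 0xd1, 0xee, 0xb1]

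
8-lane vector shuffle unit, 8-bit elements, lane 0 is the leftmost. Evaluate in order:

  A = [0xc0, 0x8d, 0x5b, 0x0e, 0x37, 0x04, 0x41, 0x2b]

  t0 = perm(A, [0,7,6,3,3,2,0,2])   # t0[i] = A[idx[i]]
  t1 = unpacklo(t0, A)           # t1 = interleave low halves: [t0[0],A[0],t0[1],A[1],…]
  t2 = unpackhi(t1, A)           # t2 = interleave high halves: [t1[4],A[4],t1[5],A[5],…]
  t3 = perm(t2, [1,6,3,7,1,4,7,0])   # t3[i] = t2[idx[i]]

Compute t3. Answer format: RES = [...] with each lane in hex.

t0 = [0xc0, 0x2b, 0x41, 0x0e, 0x0e, 0x5b, 0xc0, 0x5b]
t1 = [0xc0, 0xc0, 0x2b, 0x8d, 0x41, 0x5b, 0x0e, 0x0e]
t2 = [0x41, 0x37, 0x5b, 0x04, 0x0e, 0x41, 0x0e, 0x2b]
t3 = [0x37, 0x0e, 0x04, 0x2b, 0x37, 0x0e, 0x2b, 0x41]

RES = [ 0x37  0x0e  0x04  0x2b  0x37  0x0e  0x2b  0x41 ]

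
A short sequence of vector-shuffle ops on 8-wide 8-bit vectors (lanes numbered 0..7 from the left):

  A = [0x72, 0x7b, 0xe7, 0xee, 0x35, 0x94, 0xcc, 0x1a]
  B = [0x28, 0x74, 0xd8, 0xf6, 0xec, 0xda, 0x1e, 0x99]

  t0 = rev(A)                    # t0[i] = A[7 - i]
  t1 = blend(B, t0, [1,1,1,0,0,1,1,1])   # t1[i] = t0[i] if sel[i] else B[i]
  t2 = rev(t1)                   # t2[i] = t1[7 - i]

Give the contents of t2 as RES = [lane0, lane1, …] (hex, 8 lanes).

t0 = [0x1a, 0xcc, 0x94, 0x35, 0xee, 0xe7, 0x7b, 0x72]
t1 = [0x1a, 0xcc, 0x94, 0xf6, 0xec, 0xe7, 0x7b, 0x72]
t2 = [0x72, 0x7b, 0xe7, 0xec, 0xf6, 0x94, 0xcc, 0x1a]

RES = [ 0x72  0x7b  0xe7  0xec  0xf6  0x94  0xcc  0x1a ]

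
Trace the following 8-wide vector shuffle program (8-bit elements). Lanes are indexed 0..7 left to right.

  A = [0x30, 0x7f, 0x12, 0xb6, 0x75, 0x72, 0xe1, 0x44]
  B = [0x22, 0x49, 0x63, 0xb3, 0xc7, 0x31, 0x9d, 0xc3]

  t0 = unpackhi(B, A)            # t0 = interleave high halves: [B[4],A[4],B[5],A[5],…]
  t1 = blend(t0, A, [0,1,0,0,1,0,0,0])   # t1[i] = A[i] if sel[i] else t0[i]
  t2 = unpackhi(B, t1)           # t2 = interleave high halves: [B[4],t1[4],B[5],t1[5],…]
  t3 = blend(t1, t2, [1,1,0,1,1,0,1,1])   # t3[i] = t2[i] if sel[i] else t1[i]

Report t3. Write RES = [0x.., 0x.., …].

t0 = [0xc7, 0x75, 0x31, 0x72, 0x9d, 0xe1, 0xc3, 0x44]
t1 = [0xc7, 0x7f, 0x31, 0x72, 0x75, 0xe1, 0xc3, 0x44]
t2 = [0xc7, 0x75, 0x31, 0xe1, 0x9d, 0xc3, 0xc3, 0x44]
t3 = [0xc7, 0x75, 0x31, 0xe1, 0x9d, 0xe1, 0xc3, 0x44]

RES = [ 0xc7  0x75  0x31  0xe1  0x9d  0xe1  0xc3  0x44 ]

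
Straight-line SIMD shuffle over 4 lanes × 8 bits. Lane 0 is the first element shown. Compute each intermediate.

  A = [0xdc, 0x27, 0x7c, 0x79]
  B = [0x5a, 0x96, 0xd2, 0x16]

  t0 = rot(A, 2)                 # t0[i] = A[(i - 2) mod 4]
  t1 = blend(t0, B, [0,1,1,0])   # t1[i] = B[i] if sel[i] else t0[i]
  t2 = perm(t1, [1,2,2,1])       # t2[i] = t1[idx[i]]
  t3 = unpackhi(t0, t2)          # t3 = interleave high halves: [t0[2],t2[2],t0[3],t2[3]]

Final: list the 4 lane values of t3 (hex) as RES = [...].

t0 = [0x7c, 0x79, 0xdc, 0x27]
t1 = [0x7c, 0x96, 0xd2, 0x27]
t2 = [0x96, 0xd2, 0xd2, 0x96]
t3 = [0xdc, 0xd2, 0x27, 0x96]

RES = [ 0xdc  0xd2  0x27  0x96 ]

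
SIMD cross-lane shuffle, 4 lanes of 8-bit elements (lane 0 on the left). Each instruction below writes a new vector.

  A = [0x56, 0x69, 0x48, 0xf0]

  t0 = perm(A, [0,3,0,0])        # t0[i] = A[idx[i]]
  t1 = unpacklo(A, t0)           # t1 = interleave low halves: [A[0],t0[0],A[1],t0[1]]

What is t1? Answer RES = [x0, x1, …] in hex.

RES = [ 0x56  0x56  0x69  0xf0 ]

→ t0 |56|f0|56|56|
→ t1 |56|56|69|f0|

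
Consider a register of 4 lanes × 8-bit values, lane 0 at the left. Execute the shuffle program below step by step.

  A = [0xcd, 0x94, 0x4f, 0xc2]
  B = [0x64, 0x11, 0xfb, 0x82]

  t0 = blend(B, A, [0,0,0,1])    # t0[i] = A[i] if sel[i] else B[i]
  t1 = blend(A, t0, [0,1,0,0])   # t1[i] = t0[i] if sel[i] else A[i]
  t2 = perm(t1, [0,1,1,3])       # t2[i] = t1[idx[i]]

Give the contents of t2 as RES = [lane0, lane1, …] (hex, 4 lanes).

→ t0 |64|11|fb|c2|
→ t1 |cd|11|4f|c2|
→ t2 |cd|11|11|c2|

RES = [0xcd, 0x11, 0x11, 0xc2]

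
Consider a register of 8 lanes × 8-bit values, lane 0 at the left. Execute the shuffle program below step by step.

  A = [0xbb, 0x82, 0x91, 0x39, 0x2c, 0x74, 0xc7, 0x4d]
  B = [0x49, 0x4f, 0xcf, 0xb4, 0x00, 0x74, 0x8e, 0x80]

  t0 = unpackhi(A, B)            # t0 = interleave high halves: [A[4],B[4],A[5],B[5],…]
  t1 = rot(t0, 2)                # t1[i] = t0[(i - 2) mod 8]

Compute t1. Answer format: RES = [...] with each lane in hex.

RES = [0x4d, 0x80, 0x2c, 0x00, 0x74, 0x74, 0xc7, 0x8e]

→ t0 |2c|00|74|74|c7|8e|4d|80|
→ t1 |4d|80|2c|00|74|74|c7|8e|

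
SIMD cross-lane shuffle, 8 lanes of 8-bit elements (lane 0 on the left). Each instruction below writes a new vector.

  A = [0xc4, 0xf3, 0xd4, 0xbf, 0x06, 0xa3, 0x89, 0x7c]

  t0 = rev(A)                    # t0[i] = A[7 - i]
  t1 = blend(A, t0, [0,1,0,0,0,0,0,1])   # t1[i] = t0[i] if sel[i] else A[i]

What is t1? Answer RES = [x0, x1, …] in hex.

RES = [0xc4, 0x89, 0xd4, 0xbf, 0x06, 0xa3, 0x89, 0xc4]

t0 = [0x7c, 0x89, 0xa3, 0x06, 0xbf, 0xd4, 0xf3, 0xc4]
t1 = [0xc4, 0x89, 0xd4, 0xbf, 0x06, 0xa3, 0x89, 0xc4]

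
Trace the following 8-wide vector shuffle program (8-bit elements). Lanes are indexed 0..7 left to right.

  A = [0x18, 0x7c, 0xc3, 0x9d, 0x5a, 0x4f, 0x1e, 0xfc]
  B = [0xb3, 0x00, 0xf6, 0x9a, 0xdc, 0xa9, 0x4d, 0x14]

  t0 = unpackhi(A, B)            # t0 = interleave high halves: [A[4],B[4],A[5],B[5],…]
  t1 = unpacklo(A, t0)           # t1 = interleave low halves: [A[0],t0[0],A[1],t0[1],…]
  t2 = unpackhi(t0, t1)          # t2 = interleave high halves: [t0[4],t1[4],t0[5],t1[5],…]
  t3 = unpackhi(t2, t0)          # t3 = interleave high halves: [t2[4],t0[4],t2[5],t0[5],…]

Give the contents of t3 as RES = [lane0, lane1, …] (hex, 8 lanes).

RES = [ 0xfc  0x1e  0x9d  0x4d  0x14  0xfc  0xa9  0x14 ]

→ t0 |5a|dc|4f|a9|1e|4d|fc|14|
→ t1 |18|5a|7c|dc|c3|4f|9d|a9|
→ t2 |1e|c3|4d|4f|fc|9d|14|a9|
→ t3 |fc|1e|9d|4d|14|fc|a9|14|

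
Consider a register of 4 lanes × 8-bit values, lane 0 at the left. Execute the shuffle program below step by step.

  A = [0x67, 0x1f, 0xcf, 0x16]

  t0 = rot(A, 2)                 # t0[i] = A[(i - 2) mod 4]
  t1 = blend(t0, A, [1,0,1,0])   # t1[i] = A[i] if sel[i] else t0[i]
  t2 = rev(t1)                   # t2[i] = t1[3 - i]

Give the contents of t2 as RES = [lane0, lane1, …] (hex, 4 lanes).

RES = [ 0x1f  0xcf  0x16  0x67 ]

→ t0 |cf|16|67|1f|
→ t1 |67|16|cf|1f|
→ t2 |1f|cf|16|67|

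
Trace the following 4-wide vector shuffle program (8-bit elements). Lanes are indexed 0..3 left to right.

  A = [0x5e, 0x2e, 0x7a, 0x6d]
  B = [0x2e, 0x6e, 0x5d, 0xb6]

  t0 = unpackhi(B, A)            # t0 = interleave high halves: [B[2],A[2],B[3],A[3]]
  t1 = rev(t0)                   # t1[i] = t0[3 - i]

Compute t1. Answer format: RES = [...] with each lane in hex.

→ t0 |5d|7a|b6|6d|
→ t1 |6d|b6|7a|5d|

RES = [0x6d, 0xb6, 0x7a, 0x5d]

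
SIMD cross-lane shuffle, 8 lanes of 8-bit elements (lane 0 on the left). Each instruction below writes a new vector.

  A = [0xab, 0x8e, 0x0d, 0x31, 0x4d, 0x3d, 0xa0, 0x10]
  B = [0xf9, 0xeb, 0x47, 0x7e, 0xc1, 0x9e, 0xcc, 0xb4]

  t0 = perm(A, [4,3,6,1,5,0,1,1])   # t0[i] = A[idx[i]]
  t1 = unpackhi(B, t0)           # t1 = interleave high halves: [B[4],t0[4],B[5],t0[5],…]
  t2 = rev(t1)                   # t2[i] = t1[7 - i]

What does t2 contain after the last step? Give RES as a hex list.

t0 = [0x4d, 0x31, 0xa0, 0x8e, 0x3d, 0xab, 0x8e, 0x8e]
t1 = [0xc1, 0x3d, 0x9e, 0xab, 0xcc, 0x8e, 0xb4, 0x8e]
t2 = [0x8e, 0xb4, 0x8e, 0xcc, 0xab, 0x9e, 0x3d, 0xc1]

RES = [ 0x8e  0xb4  0x8e  0xcc  0xab  0x9e  0x3d  0xc1 ]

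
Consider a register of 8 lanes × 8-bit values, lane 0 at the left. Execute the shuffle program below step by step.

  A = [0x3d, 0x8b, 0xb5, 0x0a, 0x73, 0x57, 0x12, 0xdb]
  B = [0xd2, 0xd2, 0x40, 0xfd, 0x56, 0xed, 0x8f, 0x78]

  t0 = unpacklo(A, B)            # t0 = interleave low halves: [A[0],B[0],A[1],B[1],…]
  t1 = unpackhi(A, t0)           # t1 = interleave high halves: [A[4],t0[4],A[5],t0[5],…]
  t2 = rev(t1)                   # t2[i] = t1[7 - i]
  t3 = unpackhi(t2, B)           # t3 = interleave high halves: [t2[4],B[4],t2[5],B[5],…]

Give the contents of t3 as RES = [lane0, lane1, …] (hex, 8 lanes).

→ t0 |3d|d2|8b|d2|b5|40|0a|fd|
→ t1 |73|b5|57|40|12|0a|db|fd|
→ t2 |fd|db|0a|12|40|57|b5|73|
→ t3 |40|56|57|ed|b5|8f|73|78|

RES = [ 0x40  0x56  0x57  0xed  0xb5  0x8f  0x73  0x78 ]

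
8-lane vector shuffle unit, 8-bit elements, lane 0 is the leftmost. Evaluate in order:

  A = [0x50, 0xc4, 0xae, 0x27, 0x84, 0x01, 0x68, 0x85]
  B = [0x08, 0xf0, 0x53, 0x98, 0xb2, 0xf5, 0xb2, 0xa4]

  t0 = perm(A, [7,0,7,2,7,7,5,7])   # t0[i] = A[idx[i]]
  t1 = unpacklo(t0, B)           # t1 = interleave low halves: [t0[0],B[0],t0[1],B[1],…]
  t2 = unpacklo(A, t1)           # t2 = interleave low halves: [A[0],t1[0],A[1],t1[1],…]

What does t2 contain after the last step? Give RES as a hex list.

  t0: 85 50 85 ae 85 85 01 85
  t1: 85 08 50 f0 85 53 ae 98
  t2: 50 85 c4 08 ae 50 27 f0

RES = [0x50, 0x85, 0xc4, 0x08, 0xae, 0x50, 0x27, 0xf0]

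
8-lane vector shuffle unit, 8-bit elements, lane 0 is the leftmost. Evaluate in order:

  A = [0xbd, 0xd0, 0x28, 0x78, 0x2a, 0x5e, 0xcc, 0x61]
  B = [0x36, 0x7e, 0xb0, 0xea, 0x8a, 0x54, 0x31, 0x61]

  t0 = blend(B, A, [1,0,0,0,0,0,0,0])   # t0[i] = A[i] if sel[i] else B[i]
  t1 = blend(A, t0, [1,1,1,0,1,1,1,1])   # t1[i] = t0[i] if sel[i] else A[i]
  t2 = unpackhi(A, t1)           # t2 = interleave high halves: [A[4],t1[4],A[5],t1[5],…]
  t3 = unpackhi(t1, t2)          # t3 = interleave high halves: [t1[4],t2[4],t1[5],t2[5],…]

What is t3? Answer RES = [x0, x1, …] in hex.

  t0: bd 7e b0 ea 8a 54 31 61
  t1: bd 7e b0 78 8a 54 31 61
  t2: 2a 8a 5e 54 cc 31 61 61
  t3: 8a cc 54 31 31 61 61 61

RES = [0x8a, 0xcc, 0x54, 0x31, 0x31, 0x61, 0x61, 0x61]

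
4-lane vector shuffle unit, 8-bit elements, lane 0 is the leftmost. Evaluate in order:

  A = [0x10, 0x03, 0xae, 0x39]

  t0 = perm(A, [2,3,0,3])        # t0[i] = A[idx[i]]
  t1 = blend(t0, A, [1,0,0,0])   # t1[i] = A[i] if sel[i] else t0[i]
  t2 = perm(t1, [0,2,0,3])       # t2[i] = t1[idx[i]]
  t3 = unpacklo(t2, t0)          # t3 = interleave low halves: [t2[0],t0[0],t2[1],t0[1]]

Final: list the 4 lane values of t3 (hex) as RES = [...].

RES = [0x10, 0xae, 0x10, 0x39]

  t0: ae 39 10 39
  t1: 10 39 10 39
  t2: 10 10 10 39
  t3: 10 ae 10 39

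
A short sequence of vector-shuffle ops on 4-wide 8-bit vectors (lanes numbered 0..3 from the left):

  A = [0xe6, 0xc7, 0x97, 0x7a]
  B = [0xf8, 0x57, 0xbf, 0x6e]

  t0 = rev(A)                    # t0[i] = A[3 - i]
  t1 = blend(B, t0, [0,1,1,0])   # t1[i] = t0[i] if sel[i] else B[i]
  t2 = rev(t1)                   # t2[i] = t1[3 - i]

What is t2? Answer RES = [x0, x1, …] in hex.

→ t0 |7a|97|c7|e6|
→ t1 |f8|97|c7|6e|
→ t2 |6e|c7|97|f8|

RES = [0x6e, 0xc7, 0x97, 0xf8]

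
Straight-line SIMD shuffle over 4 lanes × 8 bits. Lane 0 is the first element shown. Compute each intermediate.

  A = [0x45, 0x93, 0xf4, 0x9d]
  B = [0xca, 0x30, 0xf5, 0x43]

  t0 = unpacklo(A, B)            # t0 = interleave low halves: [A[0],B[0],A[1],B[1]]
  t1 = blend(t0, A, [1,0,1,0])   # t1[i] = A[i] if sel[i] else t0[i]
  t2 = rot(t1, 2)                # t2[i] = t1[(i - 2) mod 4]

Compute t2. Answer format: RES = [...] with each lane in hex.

t0 = [0x45, 0xca, 0x93, 0x30]
t1 = [0x45, 0xca, 0xf4, 0x30]
t2 = [0xf4, 0x30, 0x45, 0xca]

RES = [0xf4, 0x30, 0x45, 0xca]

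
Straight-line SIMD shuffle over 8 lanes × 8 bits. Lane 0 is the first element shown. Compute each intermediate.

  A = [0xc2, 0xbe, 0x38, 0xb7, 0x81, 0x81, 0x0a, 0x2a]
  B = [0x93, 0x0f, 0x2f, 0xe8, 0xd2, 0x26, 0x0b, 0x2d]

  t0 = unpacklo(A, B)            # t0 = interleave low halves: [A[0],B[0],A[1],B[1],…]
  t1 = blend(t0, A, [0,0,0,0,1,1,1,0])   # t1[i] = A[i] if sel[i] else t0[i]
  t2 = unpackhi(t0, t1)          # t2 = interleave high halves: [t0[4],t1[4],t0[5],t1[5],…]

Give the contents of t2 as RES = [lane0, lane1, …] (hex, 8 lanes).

RES = [ 0x38  0x81  0x2f  0x81  0xb7  0x0a  0xe8  0xe8 ]

→ t0 |c2|93|be|0f|38|2f|b7|e8|
→ t1 |c2|93|be|0f|81|81|0a|e8|
→ t2 |38|81|2f|81|b7|0a|e8|e8|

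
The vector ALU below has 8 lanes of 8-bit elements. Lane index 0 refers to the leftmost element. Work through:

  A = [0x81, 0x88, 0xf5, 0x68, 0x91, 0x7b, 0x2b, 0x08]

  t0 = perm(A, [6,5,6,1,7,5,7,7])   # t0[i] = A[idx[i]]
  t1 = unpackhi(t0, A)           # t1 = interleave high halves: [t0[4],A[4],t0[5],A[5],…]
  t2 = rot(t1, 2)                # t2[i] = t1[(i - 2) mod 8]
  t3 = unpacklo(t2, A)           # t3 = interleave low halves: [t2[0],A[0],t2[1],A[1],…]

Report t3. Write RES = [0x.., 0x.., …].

→ t0 |2b|7b|2b|88|08|7b|08|08|
→ t1 |08|91|7b|7b|08|2b|08|08|
→ t2 |08|08|08|91|7b|7b|08|2b|
→ t3 |08|81|08|88|08|f5|91|68|

RES = [ 0x08  0x81  0x08  0x88  0x08  0xf5  0x91  0x68 ]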